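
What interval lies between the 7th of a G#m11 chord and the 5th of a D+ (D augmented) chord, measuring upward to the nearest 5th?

major third

The 7th of G#m11 is F#; the 5th of D+ (D augmented) is A#.
Counting 3 letters and 4 half steps from F# gives a major third.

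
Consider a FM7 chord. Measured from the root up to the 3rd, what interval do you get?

Spelling the chord: F A C E.
The root is F and the 3rd is A.
From F to A is 4 semitones, exactly the major third.

major 3rd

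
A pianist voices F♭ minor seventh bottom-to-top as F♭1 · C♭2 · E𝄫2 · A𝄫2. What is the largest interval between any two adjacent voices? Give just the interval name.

Adjacent intervals: F♭1→C♭2 = perfect fifth; C♭2→E𝄫2 = minor third; E𝄫2→A𝄫2 = perfect fourth.
The largest is F♭1 to C♭2, a perfect fifth (7 semitones).

perfect fifth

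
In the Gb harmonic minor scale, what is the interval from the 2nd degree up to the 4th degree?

minor 3rd

Gb harmonic minor: Gb Ab Bbb Cb Db Ebb F.
2nd degree = Ab; 4th scale degree = Cb.
Ab up to Cb is 3 semitones, a half step narrower than a major third, so the interval is minor.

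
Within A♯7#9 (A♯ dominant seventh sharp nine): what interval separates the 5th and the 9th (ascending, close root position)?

augmented fifth

The chord tones of A♯7#9 are A♯–C𝄪–E♯–G♯–B𝄪.
The 5th is E♯ and the 9th is B𝄪.
5 letter names make it a fifth; at 8 semitones (a half step wider than perfect) the quality is augmented.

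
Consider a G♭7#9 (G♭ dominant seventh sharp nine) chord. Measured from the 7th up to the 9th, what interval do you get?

Spelling the chord: G♭–B♭–D♭–F♭–A.
So we need the interval from F♭ up to A.
3 letter names make it a third; at 5 semitones (a half step wider than major) the quality is augmented.

augmented third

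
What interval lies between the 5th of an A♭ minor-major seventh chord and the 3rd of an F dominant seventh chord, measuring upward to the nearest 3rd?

The 5th of A♭ minor-major seventh is E♭; the 3rd of F dominant seventh is A.
4 letter names make it a fourth; at 6 semitones (a half step wider than perfect) the quality is augmented.

augmented fourth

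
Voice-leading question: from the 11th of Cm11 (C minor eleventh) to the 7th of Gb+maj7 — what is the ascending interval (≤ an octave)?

Cm11 (C minor eleventh) has F as its 11th, and Gb+maj7 has F as its 7th.
Counting 1 letters and 0 half steps from F gives a perfect unison.

perfect unison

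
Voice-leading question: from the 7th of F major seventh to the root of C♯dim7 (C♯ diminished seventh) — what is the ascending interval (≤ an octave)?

major 6th

F major seventh has E as its 7th, and C♯dim7 (C♯ diminished seventh) has C♯ as its root.
Counting 6 letters and 9 half steps from E gives a major sixth.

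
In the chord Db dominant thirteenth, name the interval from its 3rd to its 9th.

The chord tones of Db13 are Db–F–Ab–Cb–Eb–Bb.
3rd = F; 9th = Eb.
F up to Eb is 10 semitones, a half step narrower than a major seventh, so the interval is minor.

minor 7th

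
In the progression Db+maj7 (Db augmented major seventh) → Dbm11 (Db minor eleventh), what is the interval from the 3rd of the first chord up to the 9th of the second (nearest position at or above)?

minor seventh

The 3rd of Db+maj7 (Db augmented major seventh) is F; the 9th of Dbm11 (Db minor eleventh) is Eb.
7 letter names make it a seventh; at 10 semitones (a half step narrower than major) the quality is minor.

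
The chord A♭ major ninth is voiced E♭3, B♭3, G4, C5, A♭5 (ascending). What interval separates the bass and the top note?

perfect 18th

The outer voices are E♭3 and A♭5.
E♭ up to A♭ spans 18 letter names and 29 semitones — a perfect 18th.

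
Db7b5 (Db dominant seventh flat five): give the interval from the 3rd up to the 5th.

The chord tones of Db7b5 are Db, F, Abb, Cb.
3rd = F; 5th = Abb.
F up to Abb is 2 semitones, a whole step narrower than a major third, so the interval is diminished.

d3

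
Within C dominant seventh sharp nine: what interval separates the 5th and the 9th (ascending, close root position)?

augmented 5th

C7#9 (C dominant seventh sharp nine) is spelled C–E–G–Bb–D#.
That puts G below D#.
5 letter names make it a fifth; at 8 semitones (a half step wider than perfect) the quality is augmented.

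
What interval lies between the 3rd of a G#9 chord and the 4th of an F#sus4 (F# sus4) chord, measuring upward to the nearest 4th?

diminished octave

G#9 has B# as its 3rd, and F#sus4 (F# sus4) has B as its 4th.
B# up to B is 11 semitones, a half step narrower than a perfect octave, so the interval is diminished.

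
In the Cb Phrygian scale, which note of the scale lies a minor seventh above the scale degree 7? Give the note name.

Abb

The scale is Cb Dbb Ebb Fb Gb Abb Bbb.
The scale degree 7 is Bbb; a minor seventh above that is Abb — scale degree 6.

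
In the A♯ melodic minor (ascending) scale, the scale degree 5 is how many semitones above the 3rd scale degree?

The scale is A♯ B♯ C♯ D♯ E♯ F𝄪 G𝄪.
C♯ up to E♯ is a major third — 4 semitones.

4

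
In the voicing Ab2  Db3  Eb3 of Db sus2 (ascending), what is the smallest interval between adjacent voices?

major 2nd

Adjacent intervals: Ab2→Db3 = perfect fourth; Db3→Eb3 = major second.
The smallest is Db3 to Eb3, a major second (2 semitones).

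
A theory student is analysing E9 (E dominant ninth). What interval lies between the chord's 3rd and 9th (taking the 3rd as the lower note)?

m7

E9 (E dominant ninth): E G# B D F#.
3rd = G#; 9th = F#.
G# up to F# is 10 semitones, a half step narrower than a major seventh, so the interval is minor.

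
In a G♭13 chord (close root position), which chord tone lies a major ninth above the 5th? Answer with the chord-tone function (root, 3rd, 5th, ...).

13th

Spelling the chord: G♭-B♭-D♭-F♭-A♭-E♭.
The 5th is D♭. A major ninth above D♭ is E♭.
E♭ is the chord's 13th.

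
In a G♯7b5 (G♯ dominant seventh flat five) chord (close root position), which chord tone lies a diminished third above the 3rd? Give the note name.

D

G♯7b5: G♯-B♯-D-F♯.
The 3rd is B♯. A diminished third above B♯ is D.
D is the chord's 5th.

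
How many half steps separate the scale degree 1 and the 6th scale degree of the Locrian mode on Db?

8

The scale is Db Ebb Fb Gb Abb Bbb Cb.
Db up to Bbb is a minor sixth — 8 semitones.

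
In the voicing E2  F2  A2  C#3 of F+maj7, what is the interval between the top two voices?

major third

Those voices are A2 and C#3.
Counting 3 letters and 4 half steps from A gives a major third.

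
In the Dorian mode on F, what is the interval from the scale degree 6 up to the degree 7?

The scale runs F G Ab Bb C D Eb.
The scale degree 6 is D and the scale degree 7 is Eb.
From D to Eb: 1 semitone over a second = minor.

m2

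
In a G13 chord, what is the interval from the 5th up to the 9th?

perfect fifth

The chord tones of G13 (G dominant thirteenth) are G, B, D, F, A, E.
5th = D; 9th = A.
From D to A is 7 semitones, exactly the perfect fifth.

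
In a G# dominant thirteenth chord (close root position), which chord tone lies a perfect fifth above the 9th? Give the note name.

G#13 (G# dominant thirteenth): G# B# D# F# A# E#.
The 9th is A#. A perfect fifth above A# is E#.
E# is the chord's 13th.

E#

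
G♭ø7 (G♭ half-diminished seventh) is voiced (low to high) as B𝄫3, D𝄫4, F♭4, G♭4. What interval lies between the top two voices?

major second

Those voices are F♭4 and G♭4.
F♭ up to G♭ spans 2 letter names and 2 semitones — a major second.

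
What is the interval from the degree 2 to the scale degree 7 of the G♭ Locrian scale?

G♭ locrian: G♭ A𝄫 B𝄫 C♭ D𝄫 E𝄫 F♭.
So we need the interval from A𝄫 up to F♭.
Counting 6 letters and 9 half steps from A𝄫 gives a major sixth.

major sixth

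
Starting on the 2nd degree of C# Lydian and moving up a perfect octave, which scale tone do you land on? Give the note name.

D#

The scale is C# D# E# F## G# A# B#.
The 2nd degree is D#; a perfect octave above that is D# — scale degree 2.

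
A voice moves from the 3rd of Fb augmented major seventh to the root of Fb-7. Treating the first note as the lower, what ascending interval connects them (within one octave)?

The 3rd of Fb augmented major seventh is Ab; the root of Fb-7 is Fb.
From Ab to Fb: 8 semitones over a sixth = minor.

minor 6th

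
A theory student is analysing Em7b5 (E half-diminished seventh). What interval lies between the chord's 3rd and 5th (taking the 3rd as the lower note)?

Spelling the chord: E G B♭ D.
So we need the interval from G up to B♭.
From G to B♭: 3 semitones over a third = minor.

minor third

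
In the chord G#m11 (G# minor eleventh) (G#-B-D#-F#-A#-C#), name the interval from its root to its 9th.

major ninth

The root is G# and the 9th is A#.
From G# to A# is 14 semitones, exactly the major ninth.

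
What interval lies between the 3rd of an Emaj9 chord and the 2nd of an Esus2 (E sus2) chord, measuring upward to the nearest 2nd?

Emaj9 has G# as its 3rd, and Esus2 (E sus2) has F# as its 2nd.
7 letter names make it a seventh; at 10 semitones (a half step narrower than major) the quality is minor.

minor seventh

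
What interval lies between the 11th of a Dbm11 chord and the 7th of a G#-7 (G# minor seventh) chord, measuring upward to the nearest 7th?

Dbm11 has Gb as its 11th, and G#-7 (G# minor seventh) has F# as its 7th.
Gb up to F# is 12 semitones, a half step wider than a major seventh, so the interval is augmented.

augmented seventh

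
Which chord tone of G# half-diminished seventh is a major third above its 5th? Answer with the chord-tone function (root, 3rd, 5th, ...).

7th

Spelling the chord: G#, B, D, F#.
The 5th is D. A major third above D is F#.
F# is the chord's 7th.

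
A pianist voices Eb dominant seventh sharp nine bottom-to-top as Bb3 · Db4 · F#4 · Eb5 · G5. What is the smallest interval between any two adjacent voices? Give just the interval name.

minor third

Adjacent intervals: Bb3→Db4 = minor third; Db4→F#4 = augmented third; F#4→Eb5 = diminished seventh; Eb5→G5 = major third.
The smallest is Bb3 to Db4, a minor third (3 semitones).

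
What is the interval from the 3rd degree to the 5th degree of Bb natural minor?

major third

Spelling Bb natural minor: Bb C Db Eb F Gb Ab.
That puts Db below F.
Db up to F spans 3 letter names and 4 semitones — a major third.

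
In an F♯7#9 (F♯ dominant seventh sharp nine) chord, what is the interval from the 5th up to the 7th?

The chord tones of F♯7#9 are F♯, A♯, C♯, E, G𝄪.
5th = C♯; 7th = E.
From C♯ to E: 3 semitones over a third = minor.

m3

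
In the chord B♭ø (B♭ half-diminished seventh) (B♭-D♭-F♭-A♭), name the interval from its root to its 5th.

The root is B♭ and the 5th is F♭.
5 letter names make it a fifth; at 6 semitones (a half step narrower than perfect) the quality is diminished.

diminished 5th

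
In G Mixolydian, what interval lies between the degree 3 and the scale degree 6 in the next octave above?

perfect 11th

G mixolydian: G A B C D E F.
The degree 3 is B and the 6th scale degree (up an octave) is E.
From B to E is 17 semitones, exactly the perfect eleventh.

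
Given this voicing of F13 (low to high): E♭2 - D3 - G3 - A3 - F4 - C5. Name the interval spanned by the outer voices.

The outer voices are E♭2 and C5.
From E♭ to C is 33 semitones, exactly the major 20th.

major 20th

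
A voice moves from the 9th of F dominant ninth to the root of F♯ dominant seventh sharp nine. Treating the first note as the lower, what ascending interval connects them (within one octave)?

F dominant ninth has G as its 9th, and F♯ dominant seventh sharp nine has F♯ as its root.
G up to F♯ spans 7 letter names and 11 semitones — a major seventh.

M7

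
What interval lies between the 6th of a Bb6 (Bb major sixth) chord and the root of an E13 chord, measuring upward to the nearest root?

Bb6 (Bb major sixth) has G as its 6th, and E13 has E as its root.
Counting 6 letters and 9 half steps from G gives a major sixth.

major 6th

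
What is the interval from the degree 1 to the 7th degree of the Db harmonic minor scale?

major 7th

Spelling the Db harmonic minor scale: Db Eb Fb Gb Ab Bbb C.
The degree 1 is Db and the degree 7 is C.
Counting 7 letters and 11 half steps from Db gives a major seventh.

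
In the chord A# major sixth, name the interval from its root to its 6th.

major sixth

A#6: A#–C##–E#–F##.
Root = A#; 6th = F##.
Counting 6 letters and 9 half steps from A# gives a major sixth.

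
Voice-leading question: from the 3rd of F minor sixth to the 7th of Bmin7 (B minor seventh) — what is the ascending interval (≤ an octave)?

The 3rd of F minor sixth is Ab; the 7th of Bmin7 (B minor seventh) is A.
From Ab to A: 1 semitone over a unison = augmented.

A1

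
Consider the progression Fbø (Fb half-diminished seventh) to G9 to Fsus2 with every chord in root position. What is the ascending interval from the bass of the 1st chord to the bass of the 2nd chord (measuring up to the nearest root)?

augmented second

The roots are Fb and G.
2 letter names make it a second; at 3 semitones (a half step wider than major) the quality is augmented.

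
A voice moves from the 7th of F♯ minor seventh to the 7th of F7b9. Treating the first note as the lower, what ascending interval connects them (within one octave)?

d8

F♯ minor seventh has E as its 7th, and F7b9 has E♭ as its 7th.
8 letter names make it an octave; at 11 semitones (a half step narrower than perfect) the quality is diminished.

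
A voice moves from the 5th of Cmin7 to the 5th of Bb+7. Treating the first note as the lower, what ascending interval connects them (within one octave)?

Cmin7 has G as its 5th, and Bb+7 has F# as its 5th.
From G to F# is 11 semitones, exactly the major seventh.

major seventh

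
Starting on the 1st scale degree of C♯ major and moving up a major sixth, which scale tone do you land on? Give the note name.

A#

The scale is C♯ D♯ E♯ F♯ G♯ A♯ B♯.
The 1st scale degree is C♯; a major sixth above that is A♯ — scale degree 6.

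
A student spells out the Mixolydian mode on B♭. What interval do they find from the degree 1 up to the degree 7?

minor 7th

The scale runs B♭ C D E♭ F G A♭.
Degree 1 = B♭; scale degree 7 = A♭.
B♭ up to A♭ is 10 semitones, a half step narrower than a major seventh, so the interval is minor.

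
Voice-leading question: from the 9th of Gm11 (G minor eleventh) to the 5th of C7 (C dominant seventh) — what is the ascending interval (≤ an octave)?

minor seventh

Gm11 (G minor eleventh) has A as its 9th, and C7 (C dominant seventh) has G as its 5th.
From A to G: 10 semitones over a seventh = minor.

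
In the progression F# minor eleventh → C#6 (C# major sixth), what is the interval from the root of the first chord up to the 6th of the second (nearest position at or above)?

major third

The root of F# minor eleventh is F#; the 6th of C#6 (C# major sixth) is A#.
F# up to A# spans 3 letter names and 4 semitones — a major third.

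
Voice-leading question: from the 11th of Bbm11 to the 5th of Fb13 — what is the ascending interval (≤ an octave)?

The 11th of Bbm11 is Eb; the 5th of Fb13 is Cb.
Eb up to Cb is 8 semitones, a half step narrower than a major sixth, so the interval is minor.

minor sixth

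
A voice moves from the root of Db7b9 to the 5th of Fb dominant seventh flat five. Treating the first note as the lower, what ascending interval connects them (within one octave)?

The root of Db7b9 is Db; the 5th of Fb dominant seventh flat five is Cbb.
From Db to Cbb: 9 semitones over a seventh = diminished.

diminished seventh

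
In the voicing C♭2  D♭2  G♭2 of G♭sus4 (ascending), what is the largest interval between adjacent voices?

Adjacent intervals: C♭2→D♭2 = major second; D♭2→G♭2 = perfect fourth.
The largest is D♭2 to G♭2, a perfect fourth (5 semitones).

perfect fourth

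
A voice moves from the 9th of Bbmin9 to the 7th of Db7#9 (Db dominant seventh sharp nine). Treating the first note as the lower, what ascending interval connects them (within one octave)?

d8

Bbmin9 has C as its 9th, and Db7#9 (Db dominant seventh sharp nine) has Cb as its 7th.
C up to Cb is 11 semitones, a half step narrower than a perfect octave, so the interval is diminished.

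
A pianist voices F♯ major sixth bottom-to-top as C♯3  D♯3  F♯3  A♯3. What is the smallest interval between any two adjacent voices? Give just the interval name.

Adjacent intervals: C♯3→D♯3 = major second; D♯3→F♯3 = minor third; F♯3→A♯3 = major third.
The smallest is C♯3 to D♯3, a major second (2 semitones).

major second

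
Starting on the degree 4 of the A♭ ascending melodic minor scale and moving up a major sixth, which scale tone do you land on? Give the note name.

The scale is A♭ B♭ C♭ D♭ E♭ F G.
The degree 4 is D♭; a major sixth above that is B♭ — scale degree 2.

Bb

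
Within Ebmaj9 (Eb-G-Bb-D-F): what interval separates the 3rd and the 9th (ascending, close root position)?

So we need the interval from G up to F.
G up to F is 10 semitones, a half step narrower than a major seventh, so the interval is minor.

minor seventh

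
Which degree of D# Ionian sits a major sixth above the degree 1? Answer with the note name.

B#

The scale is D# E# F## G# A# B# C##.
The degree 1 is D#; a major sixth above that is B# — scale degree 6.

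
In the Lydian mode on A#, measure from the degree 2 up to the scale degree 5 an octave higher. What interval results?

perfect 11th

Spelling the Lydian mode on A#: A# B# C## D## E# F## G##.
The degree 2 is B# and the scale degree 5 (up an octave) is E#.
From B# to E# is 17 semitones, exactly the perfect eleventh.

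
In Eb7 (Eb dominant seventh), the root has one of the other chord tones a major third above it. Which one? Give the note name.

G

The chord tones of Eb7 (Eb dominant seventh) are Eb G Bb Db.
The root is Eb. A major third above Eb is G.
G is the chord's 3rd.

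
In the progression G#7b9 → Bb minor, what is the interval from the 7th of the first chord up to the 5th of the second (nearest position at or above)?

diminished 8th

The 7th of G#7b9 is F#; the 5th of Bb minor is F.
8 letter names make it an octave; at 11 semitones (a half step narrower than perfect) the quality is diminished.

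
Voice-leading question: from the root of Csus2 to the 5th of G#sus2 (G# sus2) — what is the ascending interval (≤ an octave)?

The root of Csus2 is C; the 5th of G#sus2 (G# sus2) is D#.
2 letter names make it a second; at 3 semitones (a half step wider than major) the quality is augmented.

augmented second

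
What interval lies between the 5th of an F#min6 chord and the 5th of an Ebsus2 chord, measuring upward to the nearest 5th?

diminished 7th

The 5th of F#min6 is C#; the 5th of Ebsus2 is Bb.
7 letter names make it a seventh; at 9 semitones (a whole step narrower than major) the quality is diminished.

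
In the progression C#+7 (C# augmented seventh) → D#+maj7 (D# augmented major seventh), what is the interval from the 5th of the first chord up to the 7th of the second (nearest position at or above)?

C#+7 (C# augmented seventh) has G## as its 5th, and D#+maj7 (D# augmented major seventh) has C## as its 7th.
G## up to C## spans 4 letter names and 5 semitones — a perfect fourth.

perfect 4th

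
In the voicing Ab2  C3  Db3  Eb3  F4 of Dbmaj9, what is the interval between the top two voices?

major ninth

Those voices are Eb3 and F4.
From Eb to F is 14 semitones, exactly the major ninth.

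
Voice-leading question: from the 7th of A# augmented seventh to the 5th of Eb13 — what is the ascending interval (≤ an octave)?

d3

The 7th of A# augmented seventh is G#; the 5th of Eb13 is Bb.
G# up to Bb is 2 semitones, a whole step narrower than a major third, so the interval is diminished.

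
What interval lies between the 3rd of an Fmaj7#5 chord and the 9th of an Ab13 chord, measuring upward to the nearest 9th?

Fmaj7#5 has A as its 3rd, and Ab13 has Bb as its 9th.
A up to Bb is 1 semitone, a half step narrower than a major second, so the interval is minor.

minor second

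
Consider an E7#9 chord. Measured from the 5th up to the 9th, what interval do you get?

augmented fifth

E7#9: E G# B D F##.
So we need the interval from B up to F##.
5 letter names make it a fifth; at 8 semitones (a half step wider than perfect) the quality is augmented.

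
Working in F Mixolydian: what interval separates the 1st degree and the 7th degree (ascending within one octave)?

minor seventh

F mixolydian: F G A Bb C D Eb.
The 1st degree is F and the degree 7 is Eb.
From F to Eb: 10 semitones over a seventh = minor.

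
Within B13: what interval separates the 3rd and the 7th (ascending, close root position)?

diminished fifth

B13 is spelled B–D#–F#–A–C#–G#.
That puts D# below A.
5 letter names make it a fifth; at 6 semitones (a half step narrower than perfect) the quality is diminished.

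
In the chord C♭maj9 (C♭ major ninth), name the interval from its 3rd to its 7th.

The chord tones of C♭maj9 are C♭, E♭, G♭, B♭, D♭.
The 3rd is E♭ and the 7th is B♭.
Counting 5 letters and 7 half steps from E♭ gives a perfect fifth.

perfect 5th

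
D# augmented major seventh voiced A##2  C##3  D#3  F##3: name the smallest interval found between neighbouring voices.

Adjacent intervals: A##2→C##3 = minor third; C##3→D#3 = minor second; D#3→F##3 = major third.
The smallest is C##3 to D#3, a minor second (1 semitone).

minor 2nd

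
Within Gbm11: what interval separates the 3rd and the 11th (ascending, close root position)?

major ninth

The chord tones of Gb minor eleventh are Gb Bbb Db Fb Ab Cb.
That puts Bbb below Cb.
Bbb up to Cb spans 9 letter names and 14 semitones — a major ninth.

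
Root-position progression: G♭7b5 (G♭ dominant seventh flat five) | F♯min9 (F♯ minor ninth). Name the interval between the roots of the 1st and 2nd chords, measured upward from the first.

The roots are G♭ and F♯.
From G♭ to F♯: 12 semitones over a seventh = augmented.

A7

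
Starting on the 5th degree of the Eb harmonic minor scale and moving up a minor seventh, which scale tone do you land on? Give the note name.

Ab

The scale is Eb F Gb Ab Bb Cb D.
The 5th degree is Bb; a minor seventh above that is Ab — scale degree 4.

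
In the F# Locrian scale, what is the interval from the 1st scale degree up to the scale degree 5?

The scale runs F# G A B C D E.
The 1st scale degree is F# and the 5th degree is C.
From F# to C: 6 semitones over a fifth = diminished.

diminished 5th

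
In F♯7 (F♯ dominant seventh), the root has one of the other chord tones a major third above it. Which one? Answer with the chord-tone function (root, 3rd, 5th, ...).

Spelling the chord: F♯ A♯ C♯ E.
The root is F♯. A major third above F♯ is A♯.
A♯ is the chord's 3rd.

3rd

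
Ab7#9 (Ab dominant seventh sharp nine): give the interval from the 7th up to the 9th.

augmented third

Ab7#9 (Ab dominant seventh sharp nine): Ab C Eb Gb B.
The 7th is Gb and the 9th is B.
From Gb to B: 5 semitones over a third = augmented.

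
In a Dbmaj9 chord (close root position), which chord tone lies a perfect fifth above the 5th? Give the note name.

Eb

Db major ninth: Db-F-Ab-C-Eb.
The 5th is Ab. A perfect fifth above Ab is Eb.
Eb is the chord's 9th.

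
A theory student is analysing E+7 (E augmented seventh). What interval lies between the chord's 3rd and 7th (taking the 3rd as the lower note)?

diminished fifth

Spelling the chord: E, G#, B#, D.
The 3rd is G# and the 7th is D.
G# up to D is 6 semitones, a half step narrower than a perfect fifth, so the interval is diminished.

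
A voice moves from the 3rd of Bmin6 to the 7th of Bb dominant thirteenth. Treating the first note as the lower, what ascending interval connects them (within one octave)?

The 3rd of Bmin6 is D; the 7th of Bb dominant thirteenth is Ab.
5 letter names make it a fifth; at 6 semitones (a half step narrower than perfect) the quality is diminished.

diminished fifth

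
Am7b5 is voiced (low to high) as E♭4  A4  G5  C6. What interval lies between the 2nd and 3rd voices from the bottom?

m7

Those voices are A4 and G5.
7 letter names make it a seventh; at 10 semitones (a half step narrower than major) the quality is minor.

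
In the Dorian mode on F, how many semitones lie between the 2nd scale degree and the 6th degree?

The scale is F G A♭ B♭ C D E♭.
G up to D is a perfect fifth — 7 semitones.

7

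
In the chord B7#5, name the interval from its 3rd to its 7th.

Spelling the chord: B-D#-F##-A.
The 3rd is D# and the 7th is A.
From D# to A: 6 semitones over a fifth = diminished.

diminished 5th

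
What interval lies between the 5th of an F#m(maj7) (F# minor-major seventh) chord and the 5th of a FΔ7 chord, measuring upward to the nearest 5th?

The 5th of F#m(maj7) (F# minor-major seventh) is C#; the 5th of FΔ7 is C.
From C# to C: 11 semitones over an octave = diminished.

d8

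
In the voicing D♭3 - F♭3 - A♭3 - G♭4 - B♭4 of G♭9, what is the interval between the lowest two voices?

minor 3rd

Those voices are D♭3 and F♭3.
D♭ up to F♭ is 3 semitones, a half step narrower than a major third, so the interval is minor.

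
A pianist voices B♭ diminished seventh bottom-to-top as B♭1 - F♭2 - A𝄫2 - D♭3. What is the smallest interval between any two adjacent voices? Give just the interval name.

Adjacent intervals: B♭1→F♭2 = diminished fifth; F♭2→A𝄫2 = minor third; A𝄫2→D♭3 = augmented fourth.
The smallest is F♭2 to A𝄫2, a minor third (3 semitones).

minor third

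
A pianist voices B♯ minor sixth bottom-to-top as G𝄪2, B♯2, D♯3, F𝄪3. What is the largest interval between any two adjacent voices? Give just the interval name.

M3

Adjacent intervals: G𝄪2→B♯2 = minor third; B♯2→D♯3 = minor third; D♯3→F𝄪3 = major third.
The largest is D♯3 to F𝄪3, a major third (4 semitones).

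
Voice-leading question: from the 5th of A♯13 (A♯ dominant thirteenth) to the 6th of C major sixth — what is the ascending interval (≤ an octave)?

d4

A♯13 (A♯ dominant thirteenth) has E♯ as its 5th, and C major sixth has A as its 6th.
E♯ up to A is 4 semitones, a half step narrower than a perfect fourth, so the interval is diminished.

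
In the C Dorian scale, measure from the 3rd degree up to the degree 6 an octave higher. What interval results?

augmented eleventh

Spelling the C Dorian scale: C D Eb F G A Bb.
That puts Eb below A.
From Eb to A: 18 semitones over an eleventh = augmented.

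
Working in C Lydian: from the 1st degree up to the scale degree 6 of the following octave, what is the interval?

major 13th

The scale runs C D E F♯ G A B.
1st degree = C; scale degree 6 (up an octave) = A.
From C to A is 21 semitones, exactly the major thirteenth.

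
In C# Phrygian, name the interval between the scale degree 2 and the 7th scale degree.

Spelling C# Phrygian: C# D E F# G# A B.
Scale degree 2 = D; 7th degree = B.
Counting 6 letters and 9 half steps from D gives a major sixth.

major sixth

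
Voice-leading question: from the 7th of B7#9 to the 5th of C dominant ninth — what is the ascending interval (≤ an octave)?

minor seventh

B7#9 has A as its 7th, and C dominant ninth has G as its 5th.
A up to G is 10 semitones, a half step narrower than a major seventh, so the interval is minor.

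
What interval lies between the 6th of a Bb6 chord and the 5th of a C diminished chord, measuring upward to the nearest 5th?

The 6th of Bb6 is G; the 5th of C diminished is Gb.
From G to Gb: 11 semitones over an octave = diminished.

diminished octave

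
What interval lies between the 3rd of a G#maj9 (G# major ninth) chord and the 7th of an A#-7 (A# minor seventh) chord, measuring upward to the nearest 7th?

minor 6th

The 3rd of G#maj9 (G# major ninth) is B#; the 7th of A#-7 (A# minor seventh) is G#.
From B# to G#: 8 semitones over a sixth = minor.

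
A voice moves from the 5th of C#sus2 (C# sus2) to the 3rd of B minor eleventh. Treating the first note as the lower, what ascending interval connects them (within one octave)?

d5

C#sus2 (C# sus2) has G# as its 5th, and B minor eleventh has D as its 3rd.
5 letter names make it a fifth; at 6 semitones (a half step narrower than perfect) the quality is diminished.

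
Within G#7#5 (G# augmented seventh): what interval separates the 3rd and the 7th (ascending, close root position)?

G#aug7 is spelled G#–B#–D##–F#.
3rd = B#; 7th = F#.
B# up to F# is 6 semitones, a half step narrower than a perfect fifth, so the interval is diminished.

diminished fifth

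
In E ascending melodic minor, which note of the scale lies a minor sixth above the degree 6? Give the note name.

The scale is E F♯ G A B C♯ D♯.
The degree 6 is C♯; a minor sixth above that is A — scale degree 4.

A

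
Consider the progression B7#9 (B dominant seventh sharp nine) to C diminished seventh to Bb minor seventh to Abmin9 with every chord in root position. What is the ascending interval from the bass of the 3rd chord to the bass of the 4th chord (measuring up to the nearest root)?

minor seventh

The roots are Bb and Ab.
From Bb to Ab: 10 semitones over a seventh = minor.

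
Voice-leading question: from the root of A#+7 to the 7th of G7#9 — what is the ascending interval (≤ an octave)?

A#+7 has A# as its root, and G7#9 has F as its 7th.
6 letter names make it a sixth; at 7 semitones (a whole step narrower than major) the quality is diminished.

d6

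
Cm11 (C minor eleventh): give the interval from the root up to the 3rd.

Cm11 (C minor eleventh) is spelled C, Eb, G, Bb, D, F.
Root = C; 3rd = Eb.
From C to Eb: 3 semitones over a third = minor.

minor third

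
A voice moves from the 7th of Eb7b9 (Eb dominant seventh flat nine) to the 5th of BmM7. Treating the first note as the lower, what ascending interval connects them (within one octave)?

Eb7b9 (Eb dominant seventh flat nine) has Db as its 7th, and BmM7 has F# as its 5th.
Db up to F# is 5 semitones, a half step wider than a major third, so the interval is augmented.

augmented third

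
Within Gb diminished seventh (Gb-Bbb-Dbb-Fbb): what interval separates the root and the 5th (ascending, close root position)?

That puts Gb below Dbb.
From Gb to Dbb: 6 semitones over a fifth = diminished.

diminished fifth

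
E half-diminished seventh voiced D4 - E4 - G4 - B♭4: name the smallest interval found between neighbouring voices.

Adjacent intervals: D4→E4 = major second; E4→G4 = minor third; G4→B♭4 = minor third.
The smallest is D4 to E4, a major second (2 semitones).

major second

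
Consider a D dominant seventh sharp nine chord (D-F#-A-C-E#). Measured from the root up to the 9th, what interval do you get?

That puts D below E#.
D up to E# is 15 semitones, a half step wider than a major ninth, so the interval is augmented.

augmented ninth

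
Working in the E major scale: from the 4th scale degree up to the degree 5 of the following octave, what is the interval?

major ninth

The scale runs E F# G# A B C# D#.
4th scale degree = A; scale degree 5 (up an octave) = B.
From A to B is 14 semitones, exactly the major ninth.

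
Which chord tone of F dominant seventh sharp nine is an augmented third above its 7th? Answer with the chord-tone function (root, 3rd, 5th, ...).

F7#9: F, A, C, Eb, G#.
The 7th is Eb. An augmented third above Eb is G#.
G# is the chord's 9th.

9th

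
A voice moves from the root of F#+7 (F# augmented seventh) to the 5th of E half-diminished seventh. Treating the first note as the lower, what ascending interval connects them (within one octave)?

diminished 4th

F#+7 (F# augmented seventh) has F# as its root, and E half-diminished seventh has Bb as its 5th.
4 letter names make it a fourth; at 4 semitones (a half step narrower than perfect) the quality is diminished.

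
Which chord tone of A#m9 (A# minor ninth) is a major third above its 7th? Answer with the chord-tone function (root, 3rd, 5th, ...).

9th

A#m9 (A# minor ninth) is spelled A#, C#, E#, G#, B#.
The 7th is G#. A major third above G# is B#.
B# is the chord's 9th.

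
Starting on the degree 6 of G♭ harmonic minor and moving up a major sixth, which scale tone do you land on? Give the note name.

The scale is G♭ A♭ B𝄫 C♭ D♭ E𝄫 F.
The degree 6 is E𝄫; a major sixth above that is C♭ — scale degree 4.

Cb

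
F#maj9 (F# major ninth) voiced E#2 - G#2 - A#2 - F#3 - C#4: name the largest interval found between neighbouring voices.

Adjacent intervals: E#2→G#2 = minor third; G#2→A#2 = major second; A#2→F#3 = minor sixth; F#3→C#4 = perfect fifth.
The largest is A#2 to F#3, a minor sixth (8 semitones).

m6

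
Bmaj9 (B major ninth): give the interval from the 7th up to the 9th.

Bmaj9 is spelled B, D#, F#, A#, C#.
That puts A# below C#.
A# up to C# is 3 semitones, a half step narrower than a major third, so the interval is minor.

minor third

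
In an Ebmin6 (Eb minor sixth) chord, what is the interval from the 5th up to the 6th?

major 2nd

Spelling the chord: Eb, Gb, Bb, C.
That puts Bb below C.
Counting 2 letters and 2 half steps from Bb gives a major second.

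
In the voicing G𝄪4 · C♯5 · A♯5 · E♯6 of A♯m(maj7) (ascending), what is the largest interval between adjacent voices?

major 6th

Adjacent intervals: G𝄪4→C♯5 = diminished fourth; C♯5→A♯5 = major sixth; A♯5→E♯6 = perfect fifth.
The largest is C♯5 to A♯5, a major sixth (9 semitones).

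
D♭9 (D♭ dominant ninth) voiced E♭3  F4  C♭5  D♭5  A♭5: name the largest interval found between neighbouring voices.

Adjacent intervals: E♭3→F4 = major ninth; F4→C♭5 = diminished fifth; C♭5→D♭5 = major second; D♭5→A♭5 = perfect fifth.
The largest is E♭3 to F4, a major ninth (14 semitones).

M9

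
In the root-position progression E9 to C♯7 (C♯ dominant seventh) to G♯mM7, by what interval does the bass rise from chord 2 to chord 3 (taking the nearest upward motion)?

perfect fifth

The roots are C♯ and G♯.
Counting 5 letters and 7 half steps from C♯ gives a perfect fifth.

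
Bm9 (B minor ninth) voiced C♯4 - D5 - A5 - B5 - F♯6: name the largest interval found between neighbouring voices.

m9

Adjacent intervals: C♯4→D5 = minor ninth; D5→A5 = perfect fifth; A5→B5 = major second; B5→F♯6 = perfect fifth.
The largest is C♯4 to D5, a minor ninth (13 semitones).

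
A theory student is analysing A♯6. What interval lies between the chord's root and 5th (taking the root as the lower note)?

A♯6 is spelled A♯-C𝄪-E♯-F𝄪.
That puts A♯ below E♯.
Counting 5 letters and 7 half steps from A♯ gives a perfect fifth.

perfect 5th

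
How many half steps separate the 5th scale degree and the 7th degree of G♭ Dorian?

3

The scale is G♭ A♭ B𝄫 C♭ D♭ E♭ F♭.
D♭ up to F♭ is a minor third — 3 semitones.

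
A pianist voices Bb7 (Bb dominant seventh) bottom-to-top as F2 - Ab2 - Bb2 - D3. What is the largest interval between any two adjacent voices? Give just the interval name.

major third

Adjacent intervals: F2→Ab2 = minor third; Ab2→Bb2 = major second; Bb2→D3 = major third.
The largest is Bb2 to D3, a major third (4 semitones).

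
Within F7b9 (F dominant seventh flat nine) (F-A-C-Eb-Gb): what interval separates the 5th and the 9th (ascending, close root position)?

diminished fifth

5th = C; 9th = Gb.
C up to Gb is 6 semitones, a half step narrower than a perfect fifth, so the interval is diminished.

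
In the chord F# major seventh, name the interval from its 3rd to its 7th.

P5

The chord tones of F#M7 (F# major seventh) are F# A# C# E#.
The 3rd is A# and the 7th is E#.
From A# to E# is 7 semitones, exactly the perfect fifth.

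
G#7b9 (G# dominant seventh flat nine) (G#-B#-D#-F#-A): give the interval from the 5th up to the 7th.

minor third

That puts D# below F#.
3 letter names make it a third; at 3 semitones (a half step narrower than major) the quality is minor.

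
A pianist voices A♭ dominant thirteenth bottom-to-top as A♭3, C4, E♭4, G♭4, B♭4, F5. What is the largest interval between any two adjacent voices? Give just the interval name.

Adjacent intervals: A♭3→C4 = major third; C4→E♭4 = minor third; E♭4→G♭4 = minor third; G♭4→B♭4 = major third; B♭4→F5 = perfect fifth.
The largest is B♭4 to F5, a perfect fifth (7 semitones).

perfect 5th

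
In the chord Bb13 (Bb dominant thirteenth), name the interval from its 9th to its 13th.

Bb dominant thirteenth is spelled Bb D F Ab C G.
9th = C; 13th = G.
C up to G spans 5 letter names and 7 semitones — a perfect fifth.

P5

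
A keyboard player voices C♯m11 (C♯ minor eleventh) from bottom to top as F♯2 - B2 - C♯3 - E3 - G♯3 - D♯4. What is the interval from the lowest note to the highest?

M13

The outer voices are F♯2 and D♯4.
From F♯ to D♯ is 21 semitones, exactly the major thirteenth.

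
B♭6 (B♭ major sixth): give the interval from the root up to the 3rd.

major 3rd

B♭6 is spelled B♭–D–F–G.
Root = B♭; 3rd = D.
Counting 3 letters and 4 half steps from B♭ gives a major third.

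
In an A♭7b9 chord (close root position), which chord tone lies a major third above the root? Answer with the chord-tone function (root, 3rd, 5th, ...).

3rd

A♭7b9: A♭, C, E♭, G♭, B𝄫.
The root is A♭. A major third above A♭ is C.
C is the chord's 3rd.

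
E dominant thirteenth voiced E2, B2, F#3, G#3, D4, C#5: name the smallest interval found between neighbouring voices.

Adjacent intervals: E2→B2 = perfect fifth; B2→F#3 = perfect fifth; F#3→G#3 = major second; G#3→D4 = diminished fifth; D4→C#5 = major seventh.
The smallest is F#3 to G#3, a major second (2 semitones).

major second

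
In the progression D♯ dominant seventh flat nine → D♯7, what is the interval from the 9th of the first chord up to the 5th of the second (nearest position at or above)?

The 9th of D♯ dominant seventh flat nine is E; the 5th of D♯7 is A♯.
4 letter names make it a fourth; at 6 semitones (a half step wider than perfect) the quality is augmented.

augmented 4th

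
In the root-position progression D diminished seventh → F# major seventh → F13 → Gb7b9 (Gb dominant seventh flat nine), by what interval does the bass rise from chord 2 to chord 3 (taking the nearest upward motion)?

The roots are F# and F.
8 letter names make it an octave; at 11 semitones (a half step narrower than perfect) the quality is diminished.

d8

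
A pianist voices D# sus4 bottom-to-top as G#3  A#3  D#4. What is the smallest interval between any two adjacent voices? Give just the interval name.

major second

Adjacent intervals: G#3→A#3 = major second; A#3→D#4 = perfect fourth.
The smallest is G#3 to A#3, a major second (2 semitones).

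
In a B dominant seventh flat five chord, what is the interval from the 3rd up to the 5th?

B7b5 is spelled B D♯ F A.
The 3rd is D♯ and the 5th is F.
3 letter names make it a third; at 2 semitones (a whole step narrower than major) the quality is diminished.

diminished 3rd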